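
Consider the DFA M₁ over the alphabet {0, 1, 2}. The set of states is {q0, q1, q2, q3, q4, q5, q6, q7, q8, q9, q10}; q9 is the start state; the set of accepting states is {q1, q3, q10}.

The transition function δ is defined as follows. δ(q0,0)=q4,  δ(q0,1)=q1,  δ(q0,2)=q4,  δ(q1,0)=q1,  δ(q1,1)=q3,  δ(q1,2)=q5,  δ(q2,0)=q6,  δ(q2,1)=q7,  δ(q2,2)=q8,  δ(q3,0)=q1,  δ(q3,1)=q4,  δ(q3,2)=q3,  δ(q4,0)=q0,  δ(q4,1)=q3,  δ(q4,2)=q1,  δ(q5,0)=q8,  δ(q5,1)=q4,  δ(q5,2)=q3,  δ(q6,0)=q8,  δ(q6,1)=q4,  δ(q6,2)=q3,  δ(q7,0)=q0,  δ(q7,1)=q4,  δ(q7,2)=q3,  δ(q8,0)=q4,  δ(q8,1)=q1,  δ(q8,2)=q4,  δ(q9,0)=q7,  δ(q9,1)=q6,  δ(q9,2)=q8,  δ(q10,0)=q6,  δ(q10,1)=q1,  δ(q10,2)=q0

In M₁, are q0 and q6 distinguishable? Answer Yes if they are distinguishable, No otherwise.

Yes

States {q2,q10} cannot be reached from the start state, so discard them.
Initial partition by acceptance: {q1,q3} | {q0,q4,q5,q6,q7,q8,q9}.
Refine {q1,q3} on symbol 1: members go to different blocks, giving {q1} and {q3}.
Split {q0,q4,q5,q6,q7,q8,q9} by δ(·,1) → {q5,q6,q7,q9} and {q0,q8} and {q4}.
On input 0, block {q5,q6,q7,q9} splits into {q5,q6,q7} and {q9}.
Stable partition: {q1} | {q5,q6,q7} | {q3} | {q0,q8} | {q4} | {q9} — 6 equivalence classes.
q0 and q6 end up in different blocks, so they are distinguishable. For instance, the string '1' is accepted from only q0.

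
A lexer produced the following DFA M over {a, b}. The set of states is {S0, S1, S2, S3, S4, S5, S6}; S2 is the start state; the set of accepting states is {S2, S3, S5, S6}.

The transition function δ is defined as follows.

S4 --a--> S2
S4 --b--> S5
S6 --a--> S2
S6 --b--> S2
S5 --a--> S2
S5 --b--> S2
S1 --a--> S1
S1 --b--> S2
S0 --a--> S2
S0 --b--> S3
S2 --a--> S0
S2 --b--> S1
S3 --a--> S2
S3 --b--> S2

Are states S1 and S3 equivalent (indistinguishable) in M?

States {S4,S5,S6} cannot be reached from the start state, so discard them.
Initial partition by acceptance: {S2,S3} | {S0,S1}.
Split {S2,S3} by δ(·,a) → {S2} and {S3}.
Split {S0,S1} by δ(·,a) → {S0} and {S1}.
The partition is now stable with 4 blocks: {S2} | {S0} | {S3} | {S1}.
S1 and S3 end up in different blocks, so they are distinguishable. For instance, the string 'ε' is accepted from only S3.

No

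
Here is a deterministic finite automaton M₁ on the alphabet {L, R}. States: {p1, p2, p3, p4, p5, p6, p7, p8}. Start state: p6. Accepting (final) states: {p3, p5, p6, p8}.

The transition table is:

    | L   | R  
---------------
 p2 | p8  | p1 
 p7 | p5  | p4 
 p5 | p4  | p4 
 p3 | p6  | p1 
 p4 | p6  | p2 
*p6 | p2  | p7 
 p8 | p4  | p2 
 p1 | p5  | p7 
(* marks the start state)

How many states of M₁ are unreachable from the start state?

1

Starting at p6 and following transitions, the reachable set is {p1, p2, p4, p5, p6, p7, p8}. That leaves p3 unreachable — 1 in total.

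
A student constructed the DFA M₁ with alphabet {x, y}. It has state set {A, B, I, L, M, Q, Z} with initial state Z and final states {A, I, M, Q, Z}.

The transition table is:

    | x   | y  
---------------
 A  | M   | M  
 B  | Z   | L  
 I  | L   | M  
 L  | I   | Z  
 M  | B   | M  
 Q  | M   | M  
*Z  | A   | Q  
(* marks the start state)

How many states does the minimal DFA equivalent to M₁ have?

6

Every state is reachable, so we keep all 7.
P0 = {A,I,M,Q,Z} | {B,L}.
Split {A,I,M,Q,Z} by δ(·,x) → {A,Q,Z} and {I,M}.
Refine {A,Q,Z} on symbol x: members go to different blocks, giving {A,Q} and {Z}.
Split {B,L} by δ(·,x) → {L} and {B}.
Refine {I,M} on symbol x: members go to different blocks, giving {M} and {I}.
The partition is now stable with 6 blocks: {A,Q} | {L} | {M} | {Z} | {B} | {I}.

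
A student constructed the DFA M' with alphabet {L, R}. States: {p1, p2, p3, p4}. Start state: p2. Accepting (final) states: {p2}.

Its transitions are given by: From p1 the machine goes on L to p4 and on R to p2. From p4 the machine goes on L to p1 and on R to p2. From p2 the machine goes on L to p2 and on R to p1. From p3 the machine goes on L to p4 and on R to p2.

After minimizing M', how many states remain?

Reachable states from the start: {p1,p2,p4}. Unreachable: {p3} — drop them.
P0 = {p2} | {p1,p4}.
The partition is now stable with 2 blocks: {p2} | {p1,p4}.

2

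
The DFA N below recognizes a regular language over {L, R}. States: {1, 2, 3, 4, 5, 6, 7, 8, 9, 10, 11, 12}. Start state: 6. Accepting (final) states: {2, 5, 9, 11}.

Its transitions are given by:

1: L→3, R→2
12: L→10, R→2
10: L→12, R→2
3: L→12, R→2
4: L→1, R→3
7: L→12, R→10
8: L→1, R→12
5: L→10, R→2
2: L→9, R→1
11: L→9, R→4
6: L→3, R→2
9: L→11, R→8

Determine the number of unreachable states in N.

BFS from 6 reaches {1, 2, 3, 4, 6, 8, 9, 10, 11, 12}; the 2 state(s) 5, 7 are never visited.

2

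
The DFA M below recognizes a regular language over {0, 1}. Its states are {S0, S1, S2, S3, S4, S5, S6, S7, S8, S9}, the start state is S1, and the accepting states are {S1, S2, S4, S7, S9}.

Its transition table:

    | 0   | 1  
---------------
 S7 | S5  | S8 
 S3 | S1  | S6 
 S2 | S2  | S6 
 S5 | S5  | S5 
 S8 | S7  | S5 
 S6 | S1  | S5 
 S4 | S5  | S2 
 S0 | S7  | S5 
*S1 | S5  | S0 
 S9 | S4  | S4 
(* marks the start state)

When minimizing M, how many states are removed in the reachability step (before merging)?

No path from S1 leads to S2, S3, S4, S6, S9; the other 5 states are all reachable.

5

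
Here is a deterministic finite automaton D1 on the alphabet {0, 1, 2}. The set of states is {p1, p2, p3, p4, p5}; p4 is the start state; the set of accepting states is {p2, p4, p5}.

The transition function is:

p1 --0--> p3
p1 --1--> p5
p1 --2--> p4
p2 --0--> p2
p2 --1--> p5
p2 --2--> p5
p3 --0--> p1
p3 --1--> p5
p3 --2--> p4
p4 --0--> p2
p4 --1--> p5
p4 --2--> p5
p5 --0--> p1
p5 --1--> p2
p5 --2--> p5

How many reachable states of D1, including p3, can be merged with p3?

2

Every state is reachable, so we keep all 5.
P0 = {p2,p4,p5} | {p1,p3}.
Refine {p2,p4,p5} on symbol 0: members go to different blocks, giving {p2,p4} and {p5}.
The partition is now stable with 3 blocks: {p2,p4} | {p1,p3} | {p5}.
The equivalence class containing p3 is {p1,p3}, of size 2.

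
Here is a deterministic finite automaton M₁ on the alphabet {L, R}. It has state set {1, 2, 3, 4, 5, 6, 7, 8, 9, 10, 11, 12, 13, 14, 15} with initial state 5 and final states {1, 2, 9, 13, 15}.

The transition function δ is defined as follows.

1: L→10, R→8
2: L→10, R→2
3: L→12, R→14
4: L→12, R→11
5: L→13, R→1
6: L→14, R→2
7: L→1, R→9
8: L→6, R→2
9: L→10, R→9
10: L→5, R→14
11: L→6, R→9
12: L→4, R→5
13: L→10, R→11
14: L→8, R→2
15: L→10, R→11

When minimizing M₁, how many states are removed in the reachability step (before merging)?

No path from 5 leads to 3, 4, 7, 12, 15; the other 10 states are all reachable.

5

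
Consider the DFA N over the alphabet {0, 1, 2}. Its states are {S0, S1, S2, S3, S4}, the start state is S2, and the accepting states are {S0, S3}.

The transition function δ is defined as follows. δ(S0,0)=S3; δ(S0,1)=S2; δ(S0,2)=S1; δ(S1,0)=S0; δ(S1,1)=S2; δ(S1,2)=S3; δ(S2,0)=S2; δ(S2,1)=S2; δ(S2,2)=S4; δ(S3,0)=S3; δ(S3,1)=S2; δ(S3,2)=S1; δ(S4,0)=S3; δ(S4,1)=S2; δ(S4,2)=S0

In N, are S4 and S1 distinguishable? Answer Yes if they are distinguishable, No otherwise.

P0 = {S0,S3} | {S1,S2,S4}.
Refine {S1,S2,S4} on symbol 0: members go to different blocks, giving {S1,S4} and {S2}.
The partition is now stable with 3 blocks: {S0,S3} | {S1,S4} | {S2}.
S4 and S1 lie in the same block of the stable partition, so they are equivalent — no string distinguishes them.

No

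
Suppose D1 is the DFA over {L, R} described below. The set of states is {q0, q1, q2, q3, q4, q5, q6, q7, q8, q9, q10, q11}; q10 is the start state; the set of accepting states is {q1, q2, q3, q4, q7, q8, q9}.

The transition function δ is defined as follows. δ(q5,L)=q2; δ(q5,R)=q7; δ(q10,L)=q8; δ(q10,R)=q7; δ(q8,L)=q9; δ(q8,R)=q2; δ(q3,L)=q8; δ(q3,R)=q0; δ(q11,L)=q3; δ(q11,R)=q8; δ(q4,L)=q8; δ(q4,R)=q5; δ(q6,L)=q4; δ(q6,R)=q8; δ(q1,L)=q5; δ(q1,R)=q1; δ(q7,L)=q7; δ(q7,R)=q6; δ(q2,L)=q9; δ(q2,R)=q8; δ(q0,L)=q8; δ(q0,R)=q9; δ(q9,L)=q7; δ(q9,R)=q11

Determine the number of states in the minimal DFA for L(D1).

5

Reachable states from the start: {q0,q2,q3,q4,q5,q6,q7,q8,q9,q10,q11}. Unreachable: {q1} — drop them.
Initial partition by acceptance: {q2,q3,q4,q7,q8,q9} | {q0,q5,q6,q10,q11}.
On input R, block {q2,q3,q4,q7,q8,q9} splits into {q3,q4,q7,q9} and {q2,q8}.
Split {q3,q4,q7,q9} by δ(·,L) → {q3,q4} and {q7,q9}.
Split {q0,q5,q6,q10,q11} by δ(·,L) → {q0,q5,q10} and {q6,q11}.
The partition is now stable with 5 blocks: {q3,q4} | {q0,q5,q10} | {q2,q8} | {q7,q9} | {q6,q11}.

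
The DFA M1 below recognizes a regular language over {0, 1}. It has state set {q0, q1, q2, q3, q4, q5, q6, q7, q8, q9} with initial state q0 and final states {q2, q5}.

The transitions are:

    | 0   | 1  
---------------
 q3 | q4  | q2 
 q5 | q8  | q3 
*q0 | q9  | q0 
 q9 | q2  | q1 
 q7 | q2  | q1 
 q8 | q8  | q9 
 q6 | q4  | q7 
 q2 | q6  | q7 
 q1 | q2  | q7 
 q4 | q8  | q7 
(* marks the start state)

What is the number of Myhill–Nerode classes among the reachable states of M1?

States {q3,q5} cannot be reached from the start state, so discard them.
P0 = {q2} | {q0,q1,q4,q6,q7,q8,q9}.
Split {q0,q1,q4,q6,q7,q8,q9} by δ(·,0) → {q0,q4,q6,q8} and {q1,q7,q9}.
Split {q0,q4,q6,q8} by δ(·,0) → {q4,q6,q8} and {q0}.
The partition is now stable with 4 blocks: {q2} | {q4,q6,q8} | {q1,q7,q9} | {q0}.

4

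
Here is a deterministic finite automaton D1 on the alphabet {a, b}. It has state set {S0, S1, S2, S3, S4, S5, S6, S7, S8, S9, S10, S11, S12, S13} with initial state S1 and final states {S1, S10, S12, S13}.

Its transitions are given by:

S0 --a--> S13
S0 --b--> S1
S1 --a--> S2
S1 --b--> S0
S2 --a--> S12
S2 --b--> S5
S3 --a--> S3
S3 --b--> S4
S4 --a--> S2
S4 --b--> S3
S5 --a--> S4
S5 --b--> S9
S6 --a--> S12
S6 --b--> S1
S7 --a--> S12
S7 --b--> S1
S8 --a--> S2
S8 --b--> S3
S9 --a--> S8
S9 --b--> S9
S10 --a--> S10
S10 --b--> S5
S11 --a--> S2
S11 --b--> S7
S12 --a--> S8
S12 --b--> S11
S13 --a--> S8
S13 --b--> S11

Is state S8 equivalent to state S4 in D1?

Yes

Reachable states from the start: {S0,S1,S2,S3,S4,S5,S7,S8,S9,S11,S12,S13}. Unreachable: {S6,S10} — drop them.
Start with accepting vs non-accepting: {S1,S12,S13} | {S0,S2,S3,S4,S5,S7,S8,S9,S11}.
On input a, block {S0,S2,S3,S4,S5,S7,S8,S9,S11} splits into {S3,S4,S5,S8,S9,S11} and {S0,S2,S7}.
Refine {S1,S12,S13} on symbol a: members go to different blocks, giving {S12,S13} and {S1}.
On input a, block {S3,S4,S5,S8,S9,S11} splits into {S3,S5,S9} and {S4,S8,S11}.
Refine {S3,S5,S9} on symbol a: members go to different blocks, giving {S5,S9} and {S3}.
Refine {S0,S2,S7} on symbol b: members go to different blocks, giving {S0,S7} and {S2}.
On input b, block {S4,S8,S11} splits into {S4,S8} and {S11}.
No further refinement is possible. Final partition (8 blocks): {S12,S13} | {S5,S9} | {S0,S7} | {S1} | {S4,S8} | {S3} | {S2} | {S11}.
S8 and S4 lie in the same block of the stable partition, so they are equivalent — no string distinguishes them.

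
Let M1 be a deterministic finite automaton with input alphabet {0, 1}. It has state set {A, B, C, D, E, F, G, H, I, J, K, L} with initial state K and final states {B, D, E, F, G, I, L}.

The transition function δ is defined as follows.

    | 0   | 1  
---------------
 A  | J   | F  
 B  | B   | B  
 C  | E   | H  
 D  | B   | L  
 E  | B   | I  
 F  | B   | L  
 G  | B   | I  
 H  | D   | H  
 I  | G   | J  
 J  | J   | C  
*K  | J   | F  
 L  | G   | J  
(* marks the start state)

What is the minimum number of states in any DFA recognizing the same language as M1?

First remove the unreachable states {A}; 11 states remain.
Initial partition by acceptance: {B,D,E,F,G,I,L} | {C,H,J,K}.
Refine {B,D,E,F,G,I,L} on symbol 1: members go to different blocks, giving {B,D,E,F,G} and {I,L}.
On input 1, block {B,D,E,F,G} splits into {D,E,F,G} and {B}.
On input 0, block {C,H,J,K} splits into {C,H} and {J,K}.
Split {J,K} by δ(·,1) → {J} and {K}.
Stable partition: {D,E,F,G} | {C,H} | {I,L} | {B} | {J} | {K} — 6 equivalence classes.

6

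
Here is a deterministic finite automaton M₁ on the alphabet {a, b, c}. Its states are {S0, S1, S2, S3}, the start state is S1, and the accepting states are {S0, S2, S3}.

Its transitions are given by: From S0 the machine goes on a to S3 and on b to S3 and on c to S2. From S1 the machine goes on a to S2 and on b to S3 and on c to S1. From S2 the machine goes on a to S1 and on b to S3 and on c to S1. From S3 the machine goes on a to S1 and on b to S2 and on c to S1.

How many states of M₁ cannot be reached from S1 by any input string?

Starting at S1 and following transitions, the reachable set is {S1, S2, S3}. That leaves S0 unreachable — 1 in total.

1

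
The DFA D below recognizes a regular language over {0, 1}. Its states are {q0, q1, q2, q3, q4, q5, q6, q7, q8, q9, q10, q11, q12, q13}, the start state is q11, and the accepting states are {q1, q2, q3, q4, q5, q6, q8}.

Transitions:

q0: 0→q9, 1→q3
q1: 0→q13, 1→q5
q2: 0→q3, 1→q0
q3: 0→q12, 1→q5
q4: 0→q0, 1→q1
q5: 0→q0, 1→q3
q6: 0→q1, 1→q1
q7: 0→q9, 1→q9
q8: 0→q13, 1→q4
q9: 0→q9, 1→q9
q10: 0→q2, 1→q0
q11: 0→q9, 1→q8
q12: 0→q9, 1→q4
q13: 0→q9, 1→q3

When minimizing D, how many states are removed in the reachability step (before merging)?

4

Starting at q11 and following transitions, the reachable set is {q0, q1, q3, q4, q5, q8, q9, q11, q12, q13}. That leaves q2, q6, q7, q10 unreachable — 4 in total.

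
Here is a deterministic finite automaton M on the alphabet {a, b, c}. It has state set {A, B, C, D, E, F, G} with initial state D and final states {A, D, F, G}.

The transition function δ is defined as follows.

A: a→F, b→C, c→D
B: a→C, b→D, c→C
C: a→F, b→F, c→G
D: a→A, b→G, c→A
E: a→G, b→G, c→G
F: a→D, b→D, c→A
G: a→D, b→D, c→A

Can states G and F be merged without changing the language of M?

Yes

Reachable states from the start: {A,C,D,F,G}. Unreachable: {B,E} — drop them.
P0 = {A,D,F,G} | {C}.
On input b, block {A,D,F,G} splits into {D,F,G} and {A}.
Refine {D,F,G} on symbol a: members go to different blocks, giving {F,G} and {D}.
The partition is now stable with 4 blocks: {F,G} | {C} | {A} | {D}.
G and F lie in the same block of the stable partition, so they are equivalent — no string distinguishes them.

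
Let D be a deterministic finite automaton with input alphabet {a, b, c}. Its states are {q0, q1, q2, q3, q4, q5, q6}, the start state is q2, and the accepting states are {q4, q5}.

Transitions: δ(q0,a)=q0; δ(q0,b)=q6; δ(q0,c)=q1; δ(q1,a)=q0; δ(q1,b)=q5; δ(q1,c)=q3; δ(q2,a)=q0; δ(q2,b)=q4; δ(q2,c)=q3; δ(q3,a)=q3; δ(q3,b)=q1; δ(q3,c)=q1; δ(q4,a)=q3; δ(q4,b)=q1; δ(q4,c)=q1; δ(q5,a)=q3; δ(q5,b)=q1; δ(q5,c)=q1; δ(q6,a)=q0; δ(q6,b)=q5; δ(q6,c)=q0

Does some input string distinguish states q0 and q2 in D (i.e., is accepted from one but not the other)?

Every state is reachable, so we keep all 7.
Initial partition by acceptance: {q4,q5} | {q0,q1,q2,q3,q6}.
Split {q0,q1,q2,q3,q6} by δ(·,b) → {q1,q2,q6} and {q0,q3}.
No further refinement is possible. Final partition (3 blocks): {q4,q5} | {q1,q2,q6} | {q0,q3}.
q0 and q2 end up in different blocks, so they are distinguishable. For instance, the string 'b' is accepted from only q2.

Yes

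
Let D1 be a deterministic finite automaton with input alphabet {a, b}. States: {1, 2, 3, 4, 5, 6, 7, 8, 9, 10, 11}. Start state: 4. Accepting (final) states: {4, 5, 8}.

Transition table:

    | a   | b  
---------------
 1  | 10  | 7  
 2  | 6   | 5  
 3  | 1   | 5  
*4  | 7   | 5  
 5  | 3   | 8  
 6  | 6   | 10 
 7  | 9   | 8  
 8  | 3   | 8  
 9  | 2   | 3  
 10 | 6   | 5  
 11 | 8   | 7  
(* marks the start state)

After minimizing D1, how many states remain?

First remove the unreachable states {11}; 10 states remain.
Initial partition by acceptance: {4,5,8} | {1,2,3,6,7,9,10}.
On input b, block {1,2,3,6,7,9,10} splits into {2,3,7,10} and {1,6,9}.
On input a, block {1,6,9} splits into {1,9} and {6}.
Refine {2,3,7,10} on symbol a: members go to different blocks, giving {2,10} and {3,7}.
The partition is now stable with 5 blocks: {4,5,8} | {2,10} | {1,9} | {6} | {3,7}.

5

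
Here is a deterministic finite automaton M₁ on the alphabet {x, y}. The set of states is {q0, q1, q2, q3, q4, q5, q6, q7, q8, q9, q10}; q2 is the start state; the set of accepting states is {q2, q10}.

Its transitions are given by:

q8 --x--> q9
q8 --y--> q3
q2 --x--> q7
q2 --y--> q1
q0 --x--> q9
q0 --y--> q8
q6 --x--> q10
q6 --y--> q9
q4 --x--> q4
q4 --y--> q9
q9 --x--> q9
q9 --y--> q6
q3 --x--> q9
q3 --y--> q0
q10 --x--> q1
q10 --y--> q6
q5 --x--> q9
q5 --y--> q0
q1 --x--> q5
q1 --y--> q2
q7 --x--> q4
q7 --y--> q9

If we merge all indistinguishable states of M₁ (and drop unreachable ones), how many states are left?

P0 = {q2,q10} | {q0,q1,q3,q4,q5,q6,q7,q8,q9}.
On input x, block {q0,q1,q3,q4,q5,q6,q7,q8,q9} splits into {q0,q1,q3,q4,q5,q7,q8,q9} and {q6}.
On input y, block {q2,q10} splits into {q2} and {q10}.
On input y, block {q0,q1,q3,q4,q5,q7,q8,q9} splits into {q0,q3,q4,q5,q7,q8} and {q1} and {q9}.
On input x, block {q0,q3,q4,q5,q7,q8} splits into {q0,q3,q5,q8} and {q4,q7}.
No further refinement is possible. Final partition (7 blocks): {q2} | {q0,q3,q5,q8} | {q6} | {q10} | {q1} | {q9} | {q4,q7}.

7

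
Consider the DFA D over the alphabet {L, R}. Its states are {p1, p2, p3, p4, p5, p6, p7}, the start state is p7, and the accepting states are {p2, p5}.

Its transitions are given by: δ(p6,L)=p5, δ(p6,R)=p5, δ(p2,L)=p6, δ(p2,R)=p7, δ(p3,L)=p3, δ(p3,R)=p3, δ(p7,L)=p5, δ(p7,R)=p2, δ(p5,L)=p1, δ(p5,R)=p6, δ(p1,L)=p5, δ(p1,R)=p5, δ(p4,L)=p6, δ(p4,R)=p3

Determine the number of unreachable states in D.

2

BFS from p7 reaches {p1, p2, p5, p6, p7}; the 2 state(s) p3, p4 are never visited.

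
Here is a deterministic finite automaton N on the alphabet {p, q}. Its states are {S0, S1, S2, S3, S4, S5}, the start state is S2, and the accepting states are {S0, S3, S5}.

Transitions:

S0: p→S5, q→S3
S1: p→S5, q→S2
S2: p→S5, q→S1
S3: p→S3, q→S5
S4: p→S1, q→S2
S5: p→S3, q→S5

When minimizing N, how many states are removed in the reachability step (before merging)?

No path from S2 leads to S0, S4; the other 4 states are all reachable.

2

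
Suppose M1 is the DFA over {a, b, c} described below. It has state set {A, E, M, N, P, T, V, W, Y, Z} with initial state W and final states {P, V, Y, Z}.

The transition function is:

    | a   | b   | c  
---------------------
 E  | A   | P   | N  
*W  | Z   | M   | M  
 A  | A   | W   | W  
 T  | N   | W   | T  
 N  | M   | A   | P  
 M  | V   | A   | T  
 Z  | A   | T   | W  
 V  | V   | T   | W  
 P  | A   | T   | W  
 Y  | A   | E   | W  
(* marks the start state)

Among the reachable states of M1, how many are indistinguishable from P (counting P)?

Reachable states from the start: {A,M,N,P,T,V,W,Z}. Unreachable: {E,Y} — drop them.
Initial partition by acceptance: {P,V,Z} | {A,M,N,T,W}.
Split {P,V,Z} by δ(·,a) → {P,Z} and {V}.
On input a, block {A,M,N,T,W} splits into {A,N,T} and {W} and {M}.
Refine {A,N,T} on symbol a: members go to different blocks, giving {A,T} and {N}.
Split {A,T} by δ(·,a) → {T} and {A}.
Stable partition: {P,Z} | {T} | {V} | {W} | {M} | {N} | {A} — 7 equivalence classes.
The equivalence class containing P is {P,Z}, of size 2.

2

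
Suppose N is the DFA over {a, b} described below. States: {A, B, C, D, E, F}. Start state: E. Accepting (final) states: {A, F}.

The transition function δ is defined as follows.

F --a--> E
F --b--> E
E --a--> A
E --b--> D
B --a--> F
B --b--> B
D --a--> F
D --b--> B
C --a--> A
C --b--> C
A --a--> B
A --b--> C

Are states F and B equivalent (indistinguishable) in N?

No

All states are reachable from the start state.
Start with accepting vs non-accepting: {A,F} | {B,C,D,E}.
Stable partition: {A,F} | {B,C,D,E} — 2 equivalence classes.
F and B end up in different blocks, so they are distinguishable. For instance, the string 'ε' is accepted from only F.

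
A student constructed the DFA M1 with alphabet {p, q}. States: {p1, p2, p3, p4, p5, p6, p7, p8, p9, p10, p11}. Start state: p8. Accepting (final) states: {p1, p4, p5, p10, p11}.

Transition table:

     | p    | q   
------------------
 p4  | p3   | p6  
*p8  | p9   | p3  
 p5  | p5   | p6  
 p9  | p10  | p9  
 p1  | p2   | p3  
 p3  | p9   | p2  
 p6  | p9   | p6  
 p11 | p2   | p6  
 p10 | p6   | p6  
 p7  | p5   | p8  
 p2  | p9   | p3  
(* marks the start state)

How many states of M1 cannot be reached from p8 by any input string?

No path from p8 leads to p1, p4, p5, p7, p11; the other 6 states are all reachable.

5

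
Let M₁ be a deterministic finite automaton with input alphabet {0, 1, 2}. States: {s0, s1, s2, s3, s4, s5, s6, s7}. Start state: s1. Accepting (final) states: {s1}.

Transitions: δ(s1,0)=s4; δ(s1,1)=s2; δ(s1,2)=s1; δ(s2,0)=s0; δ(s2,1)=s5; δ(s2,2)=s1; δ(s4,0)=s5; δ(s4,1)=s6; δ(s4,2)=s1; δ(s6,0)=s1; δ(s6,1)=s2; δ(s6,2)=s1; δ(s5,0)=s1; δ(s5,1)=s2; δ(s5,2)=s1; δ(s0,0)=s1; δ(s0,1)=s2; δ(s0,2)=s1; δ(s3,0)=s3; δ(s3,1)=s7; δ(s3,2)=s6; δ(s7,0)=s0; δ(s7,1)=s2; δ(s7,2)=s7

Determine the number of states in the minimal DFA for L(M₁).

3

States {s3,s7} cannot be reached from the start state, so discard them.
Initial partition by acceptance: {s1} | {s0,s2,s4,s5,s6}.
Refine {s0,s2,s4,s5,s6} on symbol 0: members go to different blocks, giving {s0,s5,s6} and {s2,s4}.
Stable partition: {s1} | {s0,s5,s6} | {s2,s4} — 3 equivalence classes.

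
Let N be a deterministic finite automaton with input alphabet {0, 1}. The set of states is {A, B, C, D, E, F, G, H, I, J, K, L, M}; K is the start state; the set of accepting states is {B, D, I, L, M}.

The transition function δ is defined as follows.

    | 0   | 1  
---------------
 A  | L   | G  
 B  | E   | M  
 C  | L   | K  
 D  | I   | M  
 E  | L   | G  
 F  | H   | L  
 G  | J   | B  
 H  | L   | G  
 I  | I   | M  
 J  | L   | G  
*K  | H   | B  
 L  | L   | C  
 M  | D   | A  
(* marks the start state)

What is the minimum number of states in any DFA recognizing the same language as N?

6

States {F} cannot be reached from the start state, so discard them.
P0 = {B,D,I,L,M} | {A,C,E,G,H,J,K}.
Refine {B,D,I,L,M} on symbol 0: members go to different blocks, giving {D,I,L,M} and {B}.
Refine {D,I,L,M} on symbol 1: members go to different blocks, giving {D,I} and {L,M}.
Refine {A,C,E,G,H,J,K} on symbol 0: members go to different blocks, giving {A,C,E,H,J} and {G,K}.
On input 0, block {L,M} splits into {L} and {M}.
Stable partition: {D,I} | {A,C,E,H,J} | {B} | {L} | {G,K} | {M} — 6 equivalence classes.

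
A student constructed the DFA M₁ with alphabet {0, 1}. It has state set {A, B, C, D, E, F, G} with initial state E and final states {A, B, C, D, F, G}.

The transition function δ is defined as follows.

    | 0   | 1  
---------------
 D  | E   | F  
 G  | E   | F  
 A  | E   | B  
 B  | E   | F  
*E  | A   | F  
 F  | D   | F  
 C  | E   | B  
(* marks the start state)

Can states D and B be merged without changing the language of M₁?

First remove the unreachable states {C,G}; 5 states remain.
P0 = {A,B,D,F} | {E}.
On input 0, block {A,B,D,F} splits into {A,B,D} and {F}.
Refine {A,B,D} on symbol 1: members go to different blocks, giving {B,D} and {A}.
The partition is now stable with 4 blocks: {B,D} | {E} | {F} | {A}.
D and B lie in the same block of the stable partition, so they are equivalent — no string distinguishes them.

Yes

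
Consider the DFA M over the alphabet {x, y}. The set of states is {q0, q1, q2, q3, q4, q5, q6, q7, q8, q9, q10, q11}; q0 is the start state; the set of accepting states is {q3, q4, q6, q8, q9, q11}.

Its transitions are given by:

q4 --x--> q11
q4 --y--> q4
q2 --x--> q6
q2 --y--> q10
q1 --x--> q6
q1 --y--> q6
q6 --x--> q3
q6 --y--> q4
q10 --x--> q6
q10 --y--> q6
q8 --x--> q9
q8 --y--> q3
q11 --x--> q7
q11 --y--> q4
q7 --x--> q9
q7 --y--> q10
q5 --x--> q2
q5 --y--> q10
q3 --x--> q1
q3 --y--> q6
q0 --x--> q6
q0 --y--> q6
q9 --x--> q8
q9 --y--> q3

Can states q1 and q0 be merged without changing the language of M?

First remove the unreachable states {q2,q5}; 10 states remain.
Initial partition by acceptance: {q3,q4,q6,q8,q9,q11} | {q0,q1,q7,q10}.
Split {q3,q4,q6,q8,q9,q11} by δ(·,x) → {q4,q6,q8,q9} and {q3,q11}.
Split {q4,q6,q8,q9} by δ(·,x) → {q4,q6} and {q8,q9}.
Split {q0,q1,q7,q10} by δ(·,x) → {q0,q1,q10} and {q7}.
On input x, block {q3,q11} splits into {q3} and {q11}.
Refine {q4,q6} on symbol x: members go to different blocks, giving {q4} and {q6}.
The partition is now stable with 7 blocks: {q4} | {q0,q1,q10} | {q3} | {q8,q9} | {q7} | {q11} | {q6}.
q1 and q0 lie in the same block of the stable partition, so they are equivalent — no string distinguishes them.

Yes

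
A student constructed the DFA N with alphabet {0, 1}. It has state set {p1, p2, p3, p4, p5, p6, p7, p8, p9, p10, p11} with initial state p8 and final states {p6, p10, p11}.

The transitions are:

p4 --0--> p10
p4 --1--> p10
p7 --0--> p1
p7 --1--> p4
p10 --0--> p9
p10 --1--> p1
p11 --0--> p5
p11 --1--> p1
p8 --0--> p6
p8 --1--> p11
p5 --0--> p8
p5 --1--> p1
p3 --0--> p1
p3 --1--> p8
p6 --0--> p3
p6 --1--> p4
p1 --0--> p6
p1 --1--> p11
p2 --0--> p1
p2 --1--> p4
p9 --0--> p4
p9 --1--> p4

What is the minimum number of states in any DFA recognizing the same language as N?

3

States {p2,p7} cannot be reached from the start state, so discard them.
Initial partition by acceptance: {p6,p10,p11} | {p1,p3,p4,p5,p8,p9}.
Refine {p1,p3,p4,p5,p8,p9} on symbol 0: members go to different blocks, giving {p1,p4,p8} and {p3,p5,p9}.
Stable partition: {p6,p10,p11} | {p1,p4,p8} | {p3,p5,p9} — 3 equivalence classes.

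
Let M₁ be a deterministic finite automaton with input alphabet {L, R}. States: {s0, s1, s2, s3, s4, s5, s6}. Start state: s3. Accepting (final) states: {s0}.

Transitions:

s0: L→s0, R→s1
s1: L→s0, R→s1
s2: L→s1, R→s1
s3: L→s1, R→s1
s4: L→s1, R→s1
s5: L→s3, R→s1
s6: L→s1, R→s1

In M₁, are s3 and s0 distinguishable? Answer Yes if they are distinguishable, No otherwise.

Reachable states from the start: {s0,s1,s3}. Unreachable: {s2,s4,s5,s6} — drop them.
Start with accepting vs non-accepting: {s0} | {s1,s3}.
Refine {s1,s3} on symbol L: members go to different blocks, giving {s1} and {s3}.
No further refinement is possible. Final partition (3 blocks): {s0} | {s1} | {s3}.
s3 and s0 end up in different blocks, so they are distinguishable. For instance, the string 'ε' is accepted from only s0.

Yes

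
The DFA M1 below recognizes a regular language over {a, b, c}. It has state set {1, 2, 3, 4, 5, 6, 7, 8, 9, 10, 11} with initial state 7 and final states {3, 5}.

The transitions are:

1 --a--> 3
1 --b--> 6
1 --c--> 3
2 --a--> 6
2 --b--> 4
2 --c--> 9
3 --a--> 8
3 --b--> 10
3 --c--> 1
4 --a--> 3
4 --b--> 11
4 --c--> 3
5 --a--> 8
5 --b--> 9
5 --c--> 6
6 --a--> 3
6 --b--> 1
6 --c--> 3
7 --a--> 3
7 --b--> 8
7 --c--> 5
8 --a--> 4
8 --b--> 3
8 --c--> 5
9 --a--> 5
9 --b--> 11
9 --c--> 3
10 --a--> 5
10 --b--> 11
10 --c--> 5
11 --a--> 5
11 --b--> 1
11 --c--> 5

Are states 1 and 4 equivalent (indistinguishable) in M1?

Reachable states from the start: {1,3,4,5,6,7,8,9,10,11}. Unreachable: {2} — drop them.
Initial partition by acceptance: {3,5} | {1,4,6,7,8,9,10,11}.
On input a, block {1,4,6,7,8,9,10,11} splits into {1,4,6,7,9,10,11} and {8}.
On input b, block {1,4,6,7,9,10,11} splits into {1,4,6,9,10,11} and {7}.
No further refinement is possible. Final partition (4 blocks): {3,5} | {1,4,6,9,10,11} | {8} | {7}.
1 and 4 lie in the same block of the stable partition, so they are equivalent — no string distinguishes them.

Yes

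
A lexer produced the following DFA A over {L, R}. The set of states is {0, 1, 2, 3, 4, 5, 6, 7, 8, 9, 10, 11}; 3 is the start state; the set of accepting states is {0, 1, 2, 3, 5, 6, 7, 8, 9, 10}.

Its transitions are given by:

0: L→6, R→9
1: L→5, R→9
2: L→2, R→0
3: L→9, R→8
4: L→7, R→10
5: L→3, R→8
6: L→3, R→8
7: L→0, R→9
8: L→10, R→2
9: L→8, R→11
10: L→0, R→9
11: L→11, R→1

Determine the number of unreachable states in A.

2

No path from 3 leads to 4, 7; the other 10 states are all reachable.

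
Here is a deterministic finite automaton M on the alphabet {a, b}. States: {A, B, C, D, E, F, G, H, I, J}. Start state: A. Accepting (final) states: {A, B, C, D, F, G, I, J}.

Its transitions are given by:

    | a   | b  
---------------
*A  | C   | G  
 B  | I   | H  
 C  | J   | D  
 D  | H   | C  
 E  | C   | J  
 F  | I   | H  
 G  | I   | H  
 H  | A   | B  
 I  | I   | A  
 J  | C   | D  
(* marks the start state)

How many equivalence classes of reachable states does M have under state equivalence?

First remove the unreachable states {E,F}; 8 states remain.
Initial partition by acceptance: {A,B,C,D,G,I,J} | {H}.
On input a, block {A,B,C,D,G,I,J} splits into {A,B,C,G,I,J} and {D}.
On input b, block {A,B,C,G,I,J} splits into {A,I} and {B,G} and {C,J}.
Split {A,I} by δ(·,a) → {A} and {I}.
No further refinement is possible. Final partition (6 blocks): {A} | {H} | {D} | {B,G} | {C,J} | {I}.

6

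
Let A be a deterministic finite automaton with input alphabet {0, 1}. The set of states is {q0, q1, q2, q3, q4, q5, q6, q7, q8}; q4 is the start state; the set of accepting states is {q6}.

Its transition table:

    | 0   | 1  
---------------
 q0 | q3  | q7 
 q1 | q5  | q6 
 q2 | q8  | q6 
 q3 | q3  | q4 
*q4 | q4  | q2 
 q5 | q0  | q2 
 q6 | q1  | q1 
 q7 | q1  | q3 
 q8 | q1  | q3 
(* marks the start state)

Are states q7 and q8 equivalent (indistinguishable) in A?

Yes

Initial partition by acceptance: {q6} | {q0,q1,q2,q3,q4,q5,q7,q8}.
On input 1, block {q0,q1,q2,q3,q4,q5,q7,q8} splits into {q0,q3,q4,q5,q7,q8} and {q1,q2}.
Refine {q0,q3,q4,q5,q7,q8} on symbol 0: members go to different blocks, giving {q0,q3,q4,q5} and {q7,q8}.
Split {q0,q3,q4,q5} by δ(·,1) → {q4,q5} and {q0} and {q3}.
Refine {q4,q5} on symbol 0: members go to different blocks, giving {q4} and {q5}.
Split {q1,q2} by δ(·,0) → {q1} and {q2}.
Stable partition: {q6} | {q4} | {q1} | {q7,q8} | {q0} | {q3} | {q5} | {q2} — 8 equivalence classes.
q7 and q8 lie in the same block of the stable partition, so they are equivalent — no string distinguishes them.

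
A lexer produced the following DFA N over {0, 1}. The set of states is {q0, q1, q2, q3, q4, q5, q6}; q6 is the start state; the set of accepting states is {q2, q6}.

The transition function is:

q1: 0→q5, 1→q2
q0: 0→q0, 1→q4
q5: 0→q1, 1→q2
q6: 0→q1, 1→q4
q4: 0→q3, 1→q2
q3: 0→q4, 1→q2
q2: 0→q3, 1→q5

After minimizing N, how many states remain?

First remove the unreachable states {q0}; 6 states remain.
Start with accepting vs non-accepting: {q2,q6} | {q1,q3,q4,q5}.
No further refinement is possible. Final partition (2 blocks): {q2,q6} | {q1,q3,q4,q5}.

2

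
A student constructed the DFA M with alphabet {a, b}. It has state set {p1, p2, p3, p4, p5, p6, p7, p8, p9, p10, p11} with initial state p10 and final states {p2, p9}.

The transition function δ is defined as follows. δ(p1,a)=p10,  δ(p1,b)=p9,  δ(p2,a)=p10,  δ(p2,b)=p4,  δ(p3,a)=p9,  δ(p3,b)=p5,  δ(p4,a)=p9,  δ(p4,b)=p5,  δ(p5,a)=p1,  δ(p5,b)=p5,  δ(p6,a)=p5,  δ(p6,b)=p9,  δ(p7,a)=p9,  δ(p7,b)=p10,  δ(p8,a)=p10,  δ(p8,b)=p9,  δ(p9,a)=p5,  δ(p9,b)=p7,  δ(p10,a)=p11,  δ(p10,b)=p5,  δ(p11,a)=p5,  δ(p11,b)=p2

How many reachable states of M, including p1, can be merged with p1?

Reachable states from the start: {p1,p2,p4,p5,p7,p9,p10,p11}. Unreachable: {p3,p6,p8} — drop them.
Start with accepting vs non-accepting: {p2,p9} | {p1,p4,p5,p7,p10,p11}.
Refine {p1,p4,p5,p7,p10,p11} on symbol a: members go to different blocks, giving {p1,p5,p10,p11} and {p4,p7}.
On input b, block {p1,p5,p10,p11} splits into {p1,p11} and {p5,p10}.
No further refinement is possible. Final partition (4 blocks): {p2,p9} | {p1,p11} | {p4,p7} | {p5,p10}.
State p1 belongs to the block {p1,p11}, which has 2 states.

2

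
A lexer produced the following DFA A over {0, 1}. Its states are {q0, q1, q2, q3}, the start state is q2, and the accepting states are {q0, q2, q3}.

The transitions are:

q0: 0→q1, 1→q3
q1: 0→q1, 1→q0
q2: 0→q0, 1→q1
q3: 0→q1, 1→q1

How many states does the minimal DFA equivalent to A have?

4

Initial partition by acceptance: {q0,q2,q3} | {q1}.
Split {q0,q2,q3} by δ(·,0) → {q0,q3} and {q2}.
Refine {q0,q3} on symbol 1: members go to different blocks, giving {q0} and {q3}.
No further refinement is possible. Final partition (4 blocks): {q0} | {q1} | {q2} | {q3}.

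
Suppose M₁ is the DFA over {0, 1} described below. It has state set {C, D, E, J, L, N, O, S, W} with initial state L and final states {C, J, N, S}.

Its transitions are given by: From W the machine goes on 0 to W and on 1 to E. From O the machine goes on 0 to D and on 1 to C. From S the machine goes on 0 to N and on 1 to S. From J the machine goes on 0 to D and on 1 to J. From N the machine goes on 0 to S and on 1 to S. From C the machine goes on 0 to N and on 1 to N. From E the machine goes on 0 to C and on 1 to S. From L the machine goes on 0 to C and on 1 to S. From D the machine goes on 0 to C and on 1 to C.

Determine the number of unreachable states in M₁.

5

Starting at L and following transitions, the reachable set is {C, L, N, S}. That leaves D, E, J, O, W unreachable — 5 in total.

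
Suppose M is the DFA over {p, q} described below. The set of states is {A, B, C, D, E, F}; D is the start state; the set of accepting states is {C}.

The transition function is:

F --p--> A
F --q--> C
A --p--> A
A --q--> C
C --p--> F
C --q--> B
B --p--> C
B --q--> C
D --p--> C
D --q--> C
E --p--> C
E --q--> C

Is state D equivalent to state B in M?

Yes

States {E} cannot be reached from the start state, so discard them.
Initial partition by acceptance: {C} | {A,B,D,F}.
Refine {A,B,D,F} on symbol p: members go to different blocks, giving {A,F} and {B,D}.
Stable partition: {C} | {A,F} | {B,D} — 3 equivalence classes.
D and B lie in the same block of the stable partition, so they are equivalent — no string distinguishes them.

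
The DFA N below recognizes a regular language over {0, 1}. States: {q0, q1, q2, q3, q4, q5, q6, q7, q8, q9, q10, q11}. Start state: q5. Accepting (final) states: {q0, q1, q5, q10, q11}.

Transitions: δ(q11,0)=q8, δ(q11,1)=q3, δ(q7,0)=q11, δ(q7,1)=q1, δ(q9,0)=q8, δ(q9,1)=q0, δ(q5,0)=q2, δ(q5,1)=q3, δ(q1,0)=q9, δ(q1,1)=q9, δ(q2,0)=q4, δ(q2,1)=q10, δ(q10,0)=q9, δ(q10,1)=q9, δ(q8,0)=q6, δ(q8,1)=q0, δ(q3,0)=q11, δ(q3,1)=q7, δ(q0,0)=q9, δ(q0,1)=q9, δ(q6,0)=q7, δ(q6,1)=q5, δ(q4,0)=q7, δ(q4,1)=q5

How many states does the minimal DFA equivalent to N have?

All states are reachable from the start state.
Initial partition by acceptance: {q0,q1,q5,q10,q11} | {q2,q3,q4,q6,q7,q8,q9}.
Refine {q2,q3,q4,q6,q7,q8,q9} on symbol 0: members go to different blocks, giving {q2,q4,q6,q8,q9} and {q3,q7}.
Split {q0,q1,q5,q10,q11} by δ(·,1) → {q0,q1,q10} and {q5,q11}.
Refine {q2,q4,q6,q8,q9} on symbol 0: members go to different blocks, giving {q2,q8,q9} and {q4,q6}.
Split {q2,q8,q9} by δ(·,0) → {q2,q8} and {q9}.
Refine {q3,q7} on symbol 1: members go to different blocks, giving {q3} and {q7}.
The partition is now stable with 7 blocks: {q0,q1,q10} | {q2,q8} | {q3} | {q5,q11} | {q4,q6} | {q9} | {q7}.

7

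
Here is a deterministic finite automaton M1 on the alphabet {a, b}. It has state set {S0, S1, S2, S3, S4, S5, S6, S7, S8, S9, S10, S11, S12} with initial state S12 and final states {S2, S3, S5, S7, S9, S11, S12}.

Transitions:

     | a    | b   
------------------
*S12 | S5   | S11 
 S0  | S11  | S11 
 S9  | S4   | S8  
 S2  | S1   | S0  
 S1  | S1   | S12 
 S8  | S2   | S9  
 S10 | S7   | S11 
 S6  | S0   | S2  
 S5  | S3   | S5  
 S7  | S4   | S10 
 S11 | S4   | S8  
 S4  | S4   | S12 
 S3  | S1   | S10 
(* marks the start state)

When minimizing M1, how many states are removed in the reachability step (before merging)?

BFS from S12 reaches {S0, S1, S2, S3, S4, S5, S7, S8, S9, S10, S11, S12}; the 1 state(s) S6 are never visited.

1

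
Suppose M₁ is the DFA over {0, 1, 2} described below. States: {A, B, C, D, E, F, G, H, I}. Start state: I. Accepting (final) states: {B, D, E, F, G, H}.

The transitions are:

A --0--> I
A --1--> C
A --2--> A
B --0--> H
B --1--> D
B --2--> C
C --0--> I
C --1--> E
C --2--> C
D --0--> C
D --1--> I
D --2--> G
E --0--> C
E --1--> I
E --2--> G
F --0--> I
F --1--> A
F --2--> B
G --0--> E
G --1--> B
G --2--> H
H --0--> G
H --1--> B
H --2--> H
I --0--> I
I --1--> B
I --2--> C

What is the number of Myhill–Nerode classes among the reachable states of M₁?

6

Reachable states from the start: {B,C,D,E,G,H,I}. Unreachable: {A,F} — drop them.
Start with accepting vs non-accepting: {B,D,E,G,H} | {C,I}.
On input 0, block {B,D,E,G,H} splits into {B,G,H} and {D,E}.
Split {B,G,H} by δ(·,0) → {B,H} and {G}.
Split {B,H} by δ(·,0) → {B} and {H}.
Refine {C,I} on symbol 1: members go to different blocks, giving {C} and {I}.
The partition is now stable with 6 blocks: {B} | {C} | {D,E} | {G} | {H} | {I}.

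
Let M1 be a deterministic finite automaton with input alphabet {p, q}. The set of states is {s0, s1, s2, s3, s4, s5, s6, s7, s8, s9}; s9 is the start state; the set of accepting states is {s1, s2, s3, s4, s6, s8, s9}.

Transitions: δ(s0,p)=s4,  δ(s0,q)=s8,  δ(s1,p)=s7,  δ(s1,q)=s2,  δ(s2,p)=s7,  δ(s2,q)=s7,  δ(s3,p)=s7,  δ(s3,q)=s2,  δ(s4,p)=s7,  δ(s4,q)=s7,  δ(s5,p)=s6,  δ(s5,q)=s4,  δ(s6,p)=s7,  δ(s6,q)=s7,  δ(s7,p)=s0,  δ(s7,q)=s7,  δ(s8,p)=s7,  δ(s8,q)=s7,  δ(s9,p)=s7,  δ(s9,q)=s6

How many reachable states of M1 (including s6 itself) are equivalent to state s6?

3

States {s1,s2,s3,s5} cannot be reached from the start state, so discard them.
Initial partition by acceptance: {s4,s6,s8,s9} | {s0,s7}.
Refine {s4,s6,s8,s9} on symbol q: members go to different blocks, giving {s4,s6,s8} and {s9}.
Split {s0,s7} by δ(·,p) → {s0} and {s7}.
The partition is now stable with 4 blocks: {s4,s6,s8} | {s0} | {s9} | {s7}.
The equivalence class containing s6 is {s4,s6,s8}, of size 3.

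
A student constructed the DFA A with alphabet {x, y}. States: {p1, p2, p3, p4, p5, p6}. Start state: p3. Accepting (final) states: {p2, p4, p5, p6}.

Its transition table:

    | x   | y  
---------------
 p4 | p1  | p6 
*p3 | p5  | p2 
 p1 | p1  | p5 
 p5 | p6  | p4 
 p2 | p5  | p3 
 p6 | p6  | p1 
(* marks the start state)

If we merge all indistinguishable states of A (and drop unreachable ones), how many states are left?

Every state is reachable, so we keep all 6.
Initial partition by acceptance: {p2,p4,p5,p6} | {p1,p3}.
Split {p2,p4,p5,p6} by δ(·,x) → {p2,p5,p6} and {p4}.
On input y, block {p2,p5,p6} splits into {p2,p6} and {p5}.
Refine {p2,p6} on symbol x: members go to different blocks, giving {p2} and {p6}.
Refine {p1,p3} on symbol x: members go to different blocks, giving {p1} and {p3}.
The partition is now stable with 6 blocks: {p2} | {p1} | {p4} | {p5} | {p6} | {p3}.

6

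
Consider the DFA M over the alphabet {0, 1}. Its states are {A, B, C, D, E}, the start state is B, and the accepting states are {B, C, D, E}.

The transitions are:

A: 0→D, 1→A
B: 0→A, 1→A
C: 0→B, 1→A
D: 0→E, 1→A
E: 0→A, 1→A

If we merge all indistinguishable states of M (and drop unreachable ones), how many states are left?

First remove the unreachable states {C}; 4 states remain.
Start with accepting vs non-accepting: {B,D,E} | {A}.
On input 0, block {B,D,E} splits into {B,E} and {D}.
Stable partition: {B,E} | {A} | {D} — 3 equivalence classes.

3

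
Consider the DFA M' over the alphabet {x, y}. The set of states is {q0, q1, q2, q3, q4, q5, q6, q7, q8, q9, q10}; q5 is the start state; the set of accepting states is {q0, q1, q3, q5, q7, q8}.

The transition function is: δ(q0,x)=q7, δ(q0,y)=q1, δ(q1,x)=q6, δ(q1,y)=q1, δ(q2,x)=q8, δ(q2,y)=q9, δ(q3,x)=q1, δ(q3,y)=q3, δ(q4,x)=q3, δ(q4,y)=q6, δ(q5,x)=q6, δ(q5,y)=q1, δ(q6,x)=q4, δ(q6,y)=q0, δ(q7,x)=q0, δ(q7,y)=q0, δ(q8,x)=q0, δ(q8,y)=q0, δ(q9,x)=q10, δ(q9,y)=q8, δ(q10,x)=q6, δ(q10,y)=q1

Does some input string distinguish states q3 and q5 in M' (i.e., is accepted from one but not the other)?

Yes

States {q2,q8,q9,q10} cannot be reached from the start state, so discard them.
Start with accepting vs non-accepting: {q0,q1,q3,q5,q7} | {q4,q6}.
On input x, block {q0,q1,q3,q5,q7} splits into {q0,q3,q7} and {q1,q5}.
Refine {q0,q3,q7} on symbol x: members go to different blocks, giving {q0,q7} and {q3}.
Refine {q0,q7} on symbol y: members go to different blocks, giving {q0} and {q7}.
Refine {q4,q6} on symbol x: members go to different blocks, giving {q4} and {q6}.
Stable partition: {q0} | {q4} | {q1,q5} | {q3} | {q7} | {q6} — 6 equivalence classes.
q3 and q5 end up in different blocks, so they are distinguishable. For instance, the string 'x' is accepted from only q3.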